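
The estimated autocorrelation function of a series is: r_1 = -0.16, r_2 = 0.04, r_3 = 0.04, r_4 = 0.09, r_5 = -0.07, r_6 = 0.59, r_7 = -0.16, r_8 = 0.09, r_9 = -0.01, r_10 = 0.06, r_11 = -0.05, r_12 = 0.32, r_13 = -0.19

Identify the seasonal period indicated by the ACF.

The largest autocorrelation is r_6 = 0.59, with a weaker echo at lag 12 (0.32); the remaining lags stay at or below 0.09.
The dominant spike at lag 6 indicates a seasonal period of 6.

6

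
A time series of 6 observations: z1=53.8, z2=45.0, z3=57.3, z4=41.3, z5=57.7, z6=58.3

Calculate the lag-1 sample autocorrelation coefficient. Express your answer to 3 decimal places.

-0.487

Mean z̄ = (53.8 + 45.0 + 57.3 + 41.3 + 57.7 + 58.3)/6 = 52.2333
Deviations from mean: 1.5667, -7.2333, 5.0667, -10.9333, 5.4667, 6.0667
Numerator Σ_{t=1}^{5}(z_t−z̄)(z_{t+1}−z̄) = -129.9811
Denominator Σ(z_t−z̄)² = 266.6733
r_1 = -129.9811 / 266.6733 = -0.487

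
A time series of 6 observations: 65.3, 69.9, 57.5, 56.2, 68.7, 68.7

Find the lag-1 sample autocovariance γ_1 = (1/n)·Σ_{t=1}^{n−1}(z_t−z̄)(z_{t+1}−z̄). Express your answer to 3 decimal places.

1.120

Mean z̄ = (65.3 + 69.9 + 57.5 + 56.2 + 68.7 + 68.7)/6 = 64.3833
Σ_{t=1}^{5}(z_t−z̄)(z_{t+1}−z̄) = 6.7214
γ_1 = 6.7214 / 6 = 1.120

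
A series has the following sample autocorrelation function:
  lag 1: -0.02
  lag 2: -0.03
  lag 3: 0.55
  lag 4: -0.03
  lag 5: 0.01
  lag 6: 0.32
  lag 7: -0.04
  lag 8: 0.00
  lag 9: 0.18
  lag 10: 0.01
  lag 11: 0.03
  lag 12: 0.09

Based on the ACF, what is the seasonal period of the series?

The largest autocorrelation is r_3 = 0.55, with weaker echoes at lags 6 (0.32) and 9 (0.18); the remaining lags stay at or below 0.09.
The dominant spike at lag 3 indicates a seasonal period of 3.

3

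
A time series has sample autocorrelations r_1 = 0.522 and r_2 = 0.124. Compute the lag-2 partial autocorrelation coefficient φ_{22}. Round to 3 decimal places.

φ_{22} = (r_2 − r_1²) / (1 − r_1²)
r_1² = (0.522)² = 0.272484
Numerator = 0.124 − 0.2725 = -0.1485; denominator = 1 − 0.2725 = 0.7275
φ_{22} = -0.1485 / 0.7275 = -0.204

-0.204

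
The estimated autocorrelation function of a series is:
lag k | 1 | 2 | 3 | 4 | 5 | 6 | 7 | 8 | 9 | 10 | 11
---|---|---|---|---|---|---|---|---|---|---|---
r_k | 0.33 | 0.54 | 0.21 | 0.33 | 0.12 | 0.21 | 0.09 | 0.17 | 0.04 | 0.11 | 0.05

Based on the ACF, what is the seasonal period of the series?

2

The largest autocorrelation is r_2 = 0.54; the remaining lags stay at or below 0.33.
The dominant spike at lag 2 indicates a seasonal period of 2.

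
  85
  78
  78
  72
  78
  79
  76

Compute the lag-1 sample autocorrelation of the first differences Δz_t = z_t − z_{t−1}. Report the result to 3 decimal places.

First differences Δz: -7, 0, -6, 6, 1, -3
Mean of differences = -1.5000
Numerator Σ(Δz_t−Δz̄)(Δz_{t+1}−Δz̄) = -33.7500
Denominator Σ(Δz_t−Δz̄)² = 117.5000
r_1(Δz) = -33.7500 / 117.5000 = -0.287

-0.287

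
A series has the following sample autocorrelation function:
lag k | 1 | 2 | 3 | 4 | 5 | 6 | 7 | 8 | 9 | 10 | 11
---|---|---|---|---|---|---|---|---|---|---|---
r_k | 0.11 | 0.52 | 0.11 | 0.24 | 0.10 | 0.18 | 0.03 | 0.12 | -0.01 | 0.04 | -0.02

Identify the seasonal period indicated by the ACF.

The largest autocorrelation is r_2 = 0.52, with weaker echoes at lags 4 (0.24) and 6 (0.18); the remaining lags stay at or below 0.12.
The dominant spike at lag 2 indicates a seasonal period of 2.

2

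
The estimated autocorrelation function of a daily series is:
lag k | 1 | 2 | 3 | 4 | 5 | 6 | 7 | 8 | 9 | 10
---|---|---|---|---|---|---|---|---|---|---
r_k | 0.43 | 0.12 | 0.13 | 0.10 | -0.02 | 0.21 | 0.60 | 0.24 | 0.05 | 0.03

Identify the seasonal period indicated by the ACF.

7

The largest autocorrelation is r_7 = 0.60; the remaining lags stay at or below 0.43. The elevated value at lag 1 (0.43), dropping to 0.12 at lag 2, reflects decaying short-term dependence rather than seasonality.
The dominant spike at lag 7 indicates a seasonal period of 7.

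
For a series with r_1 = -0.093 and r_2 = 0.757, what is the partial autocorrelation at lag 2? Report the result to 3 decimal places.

0.755

φ_{22} = (r_2 − r_1²) / (1 − r_1²)
r_1² = (-0.093)² = 0.008649
Numerator = 0.757 − 0.0086 = 0.7484; denominator = 1 − 0.0086 = 0.9914
φ_{22} = 0.7484 / 0.9914 = 0.755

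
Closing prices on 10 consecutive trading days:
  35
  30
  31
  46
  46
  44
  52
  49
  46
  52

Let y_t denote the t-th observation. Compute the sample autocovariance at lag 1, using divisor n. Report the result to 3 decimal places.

Mean ȳ = (35 + 30 + 31 + 46 + 46 + 44 + 52 + 49 + 46 + 52)/10 = 43.1000
Σ_{t=1}^{9}(y_t−ȳ)(y_{t+1}−ȳ) = 343.9900
γ_1 = 343.9900 / 10 = 34.399

34.399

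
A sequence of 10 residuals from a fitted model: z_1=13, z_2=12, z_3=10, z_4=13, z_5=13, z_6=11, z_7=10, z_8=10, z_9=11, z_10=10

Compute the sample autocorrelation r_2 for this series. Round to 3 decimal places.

-0.216

Mean z̄ = (13 + 12 + 10 + 13 + 13 + 11 + 10 + 10 + 11 + 10)/10 = 11.3000
Numerator Σ_{t=1}^{8}(z_t−z̄)(z_{t+2}−z̄) = -3.4800
Denominator Σ(z_t−z̄)² = 16.1000
r_2 = -3.4800 / 16.1000 = -0.216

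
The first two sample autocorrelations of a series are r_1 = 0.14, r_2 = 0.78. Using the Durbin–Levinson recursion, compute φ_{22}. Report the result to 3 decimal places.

φ_{22} = (r_2 − r_1²) / (1 − r_1²)
r_1² = (0.14)² = 0.0196
Numerator = 0.78 − 0.0196 = 0.7604; denominator = 1 − 0.0196 = 0.9804
φ_{22} = 0.7604 / 0.9804 = 0.776

0.776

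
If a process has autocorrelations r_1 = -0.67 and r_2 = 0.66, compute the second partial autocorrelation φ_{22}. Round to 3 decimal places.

0.383

φ_{22} = (r_2 − r_1²) / (1 − r_1²)
r_1² = (-0.67)² = 0.4489
Numerator = 0.66 − 0.4489 = 0.2111; denominator = 1 − 0.4489 = 0.5511
φ_{22} = 0.2111 / 0.5511 = 0.383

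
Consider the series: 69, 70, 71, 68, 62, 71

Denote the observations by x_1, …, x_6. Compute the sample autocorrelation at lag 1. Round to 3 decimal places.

-0.170

Mean x̄ = (69 + 70 + 71 + 68 + 62 + 71)/6 = 68.5000
Deviations from mean: 0.5000, 1.5000, 2.5000, -0.5000, -6.5000, 2.5000
Σ(x_t−x̄)(x_{t+1}−x̄) = (0.7500) + (3.7500) + (-1.2500) + (3.2500) + (-16.2500) = -9.7500
Denominator Σ(x_t−x̄)² = 57.5000
r_1 = -9.7500 / 57.5000 = -0.170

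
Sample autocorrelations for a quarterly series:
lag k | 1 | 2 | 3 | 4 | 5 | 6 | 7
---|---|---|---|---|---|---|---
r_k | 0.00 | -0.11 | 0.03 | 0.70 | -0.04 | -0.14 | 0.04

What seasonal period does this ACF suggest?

The largest autocorrelation is r_4 = 0.70; the remaining lags stay at or below 0.04.
The dominant spike at lag 4 indicates a seasonal period of 4.

4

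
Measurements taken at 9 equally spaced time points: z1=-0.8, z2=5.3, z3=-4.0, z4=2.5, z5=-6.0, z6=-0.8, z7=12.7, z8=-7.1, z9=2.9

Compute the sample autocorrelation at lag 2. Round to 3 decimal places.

0.006

Mean z̄ = (-0.8 + 5.3 − 4.0 + 2.5 − 6.0 − 0.8 + 12.7 − 7.1 + 2.9)/9 = 0.5222
Numerator Σ_{t=1}^{7}(z_t−z̄)(z_{t+2}−z̄) = 1.9168
Denominator Σ(z_t−z̄)² = 305.2756
r_2 = 1.9168 / 305.2756 = 0.006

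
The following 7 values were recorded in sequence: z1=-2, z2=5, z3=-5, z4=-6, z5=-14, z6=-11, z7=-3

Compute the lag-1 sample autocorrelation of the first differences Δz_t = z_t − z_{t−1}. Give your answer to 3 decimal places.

-0.191

First differences Δz: 7, -10, -1, -8, 3, 8
Mean of differences = -0.1667
Numerator Σ(Δz_t−Δz̄)(Δz_{t+1}−Δz̄) = -54.6944
Denominator Σ(Δz_t−Δz̄)² = 286.8333
r_1(Δz) = -54.6944 / 286.8333 = -0.191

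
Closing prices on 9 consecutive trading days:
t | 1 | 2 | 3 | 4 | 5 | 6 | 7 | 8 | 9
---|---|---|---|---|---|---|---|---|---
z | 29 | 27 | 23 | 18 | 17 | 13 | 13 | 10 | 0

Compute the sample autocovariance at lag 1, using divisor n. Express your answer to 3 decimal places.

38.840

Mean z̄ = (29 + 27 + 23 + 18 + 17 + 13 + 13 + 10 + 0)/9 = 16.6667
Σ_{t=1}^{8}(z_t−z̄)(z_{t+1}−z̄) = 349.5556
γ_1 = 349.5556 / 9 = 38.840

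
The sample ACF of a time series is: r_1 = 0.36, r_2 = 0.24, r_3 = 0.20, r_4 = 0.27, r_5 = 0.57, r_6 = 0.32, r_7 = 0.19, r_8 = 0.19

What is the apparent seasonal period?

5

The largest autocorrelation is r_5 = 0.57; the remaining lags stay at or below 0.36. The elevated value at lag 1 (0.36), dropping to 0.24 at lag 2, reflects decaying short-term dependence rather than seasonality.
The dominant spike at lag 5 indicates a seasonal period of 5.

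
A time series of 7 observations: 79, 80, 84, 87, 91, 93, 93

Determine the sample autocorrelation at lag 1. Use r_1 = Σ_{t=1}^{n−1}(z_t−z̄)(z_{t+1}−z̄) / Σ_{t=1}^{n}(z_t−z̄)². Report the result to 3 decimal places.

0.654

Mean z̄ = (79 + 80 + 84 + 87 + 91 + 93 + 93)/7 = 86.7143
Numerator Σ_{t=1}^{6}(z_t−z̄)(z_{t+1}−z̄) = 136.9184
Denominator Σ(z_t−z̄)² = 209.4286
r_1 = 136.9184 / 209.4286 = 0.654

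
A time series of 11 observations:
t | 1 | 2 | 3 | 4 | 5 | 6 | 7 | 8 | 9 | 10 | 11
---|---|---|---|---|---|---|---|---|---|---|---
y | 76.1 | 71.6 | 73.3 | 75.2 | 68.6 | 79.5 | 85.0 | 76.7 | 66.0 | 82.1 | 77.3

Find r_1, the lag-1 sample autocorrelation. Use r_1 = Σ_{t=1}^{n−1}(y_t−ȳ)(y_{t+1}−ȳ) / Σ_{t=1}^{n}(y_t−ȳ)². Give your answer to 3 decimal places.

-0.100

Mean ȳ = (76.1 + 71.6 + 73.3 + 75.2 + 68.6 + 79.5 + 85.0 + 76.7 + 66.0 + 82.1 + 77.3)/11 = 75.5818
Numerator Σ_{t=1}^{10}(y_t−ȳ)(y_{t+1}−ȳ) = -31.3340
Denominator Σ(y_t−ȳ)² = 312.7764
r_1 = -31.3340 / 312.7764 = -0.100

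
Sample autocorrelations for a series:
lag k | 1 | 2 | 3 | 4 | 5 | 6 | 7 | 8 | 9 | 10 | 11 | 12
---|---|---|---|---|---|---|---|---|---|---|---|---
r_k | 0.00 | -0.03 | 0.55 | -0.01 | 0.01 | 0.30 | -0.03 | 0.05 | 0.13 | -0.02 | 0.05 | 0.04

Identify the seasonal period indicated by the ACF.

3

The largest autocorrelation is r_3 = 0.55, with a weaker echo at lag 6 (0.30); the remaining lags stay at or below 0.13.
The dominant spike at lag 3 indicates a seasonal period of 3.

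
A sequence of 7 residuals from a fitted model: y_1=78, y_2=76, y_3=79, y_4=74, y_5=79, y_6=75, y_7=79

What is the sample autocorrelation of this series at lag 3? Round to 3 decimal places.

Mean ȳ = (78 + 76 + 79 + 74 + 79 + 75 + 79)/7 = 77.1429
Deviations from mean: 0.8571, -1.1429, 1.8571, -3.1429, 1.8571, -2.1429, 1.8571
Numerator Σ_{t=1}^{4}(y_t−ȳ)(y_{t+3}−ȳ) = -14.6327
Denominator Σ(y_t−ȳ)² = 26.8571
r_3 = -14.6327 / 26.8571 = -0.545

-0.545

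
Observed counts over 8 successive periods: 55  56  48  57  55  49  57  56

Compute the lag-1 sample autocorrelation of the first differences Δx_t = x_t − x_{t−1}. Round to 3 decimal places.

-0.567

First differences Δx: 1, -8, 9, -2, -6, 8, -1
Mean of differences = 0.1429
Numerator Σ(Δx_t−Δx̄)(Δx_{t+1}−Δx̄) = -142.1633
Denominator Σ(Δx_t−Δx̄)² = 250.8571
r_1(Δx) = -142.1633 / 250.8571 = -0.567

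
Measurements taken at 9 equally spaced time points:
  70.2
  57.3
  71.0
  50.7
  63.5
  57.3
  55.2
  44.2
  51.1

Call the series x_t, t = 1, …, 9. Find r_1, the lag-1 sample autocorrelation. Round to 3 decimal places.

-0.034

Mean x̄ = (70.2 + 57.3 + 71.0 + 50.7 + 63.5 + 57.3 + 55.2 + 44.2 + 51.1)/9 = 57.8333
Numerator Σ_{t=1}^{8}(x_t−x̄)(x_{t+1}−x̄) = -21.8811
Denominator Σ(x_t−x̄)² = 648.0000
r_1 = -21.8811 / 648.0000 = -0.034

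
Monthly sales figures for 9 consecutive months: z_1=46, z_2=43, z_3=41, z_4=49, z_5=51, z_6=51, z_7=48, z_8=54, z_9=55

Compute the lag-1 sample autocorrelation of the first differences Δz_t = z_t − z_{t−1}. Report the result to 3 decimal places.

-0.168

First differences Δz: -3, -2, 8, 2, 0, -3, 6, 1
Mean of differences = 1.1250
Numerator Σ(Δz_t−Δz̄)(Δz_{t+1}−Δz̄) = -19.6406
Denominator Σ(Δz_t−Δz̄)² = 116.8750
r_1(Δz) = -19.6406 / 116.8750 = -0.168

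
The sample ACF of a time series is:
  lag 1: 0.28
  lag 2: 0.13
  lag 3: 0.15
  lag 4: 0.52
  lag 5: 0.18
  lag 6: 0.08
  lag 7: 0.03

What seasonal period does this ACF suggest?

4

The largest autocorrelation is r_4 = 0.52; the remaining lags stay at or below 0.28. The elevated value at lag 1 (0.28), dropping to 0.13 at lag 2, reflects decaying short-term dependence rather than seasonality.
The dominant spike at lag 4 indicates a seasonal period of 4.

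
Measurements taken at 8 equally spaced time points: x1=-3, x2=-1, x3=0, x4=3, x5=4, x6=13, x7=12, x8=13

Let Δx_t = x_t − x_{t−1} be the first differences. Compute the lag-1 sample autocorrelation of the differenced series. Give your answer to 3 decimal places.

-0.455

First differences Δx: 2, 1, 3, 1, 9, -1, 1
Mean of differences = 2.2857
Numerator Σ(Δx_t−Δx̄)(Δx_{t+1}−Δx̄) = -27.9388
Denominator Σ(Δx_t−Δx̄)² = 61.4286
r_1(Δx) = -27.9388 / 61.4286 = -0.455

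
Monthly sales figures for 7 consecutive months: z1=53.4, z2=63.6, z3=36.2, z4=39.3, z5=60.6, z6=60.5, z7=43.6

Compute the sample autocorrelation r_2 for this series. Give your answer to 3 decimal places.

Mean z̄ = (53.4 + 63.6 + 36.2 + 39.3 + 60.6 + 60.5 + 43.6)/7 = 51.0286
Deviations from mean: 2.3714, 12.5714, -14.8286, -11.7286, 9.5714, 9.4714, -7.4286
Numerator Σ_{t=1}^{5}(z_t−z̄)(z_{t+2}−z̄) = -506.7288
Denominator Σ(z_t−z̄)² = 757.6143
r_2 = -506.7288 / 757.6143 = -0.669

-0.669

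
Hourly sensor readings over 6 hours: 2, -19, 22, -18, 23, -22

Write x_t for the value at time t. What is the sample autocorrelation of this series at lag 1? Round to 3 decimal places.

-0.814

Mean x̄ = (2 − 19 + 22 − 18 + 23 − 22)/6 = -2.0000
Numerator Σ_{t=1}^{5}(x_t−x̄)(x_{t+1}−x̄) = -1760.0000
Denominator Σ(x_t−x̄)² = 2162.0000
r_1 = -1760.0000 / 2162.0000 = -0.814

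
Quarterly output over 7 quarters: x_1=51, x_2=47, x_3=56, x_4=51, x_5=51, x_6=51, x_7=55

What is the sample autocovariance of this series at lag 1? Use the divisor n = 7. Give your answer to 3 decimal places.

Mean x̄ = (51 + 47 + 56 + 51 + 51 + 51 + 55)/7 = 51.7143
Deviations: -0.7143, -4.7143, 4.2857, -0.7143, -0.7143, -0.7143, 3.2857
Σ_{t=1}^{6}(x_t−x̄)(x_{t+1}−x̄) = -21.2245
γ_1 = -21.2245 / 7 = -3.032

-3.032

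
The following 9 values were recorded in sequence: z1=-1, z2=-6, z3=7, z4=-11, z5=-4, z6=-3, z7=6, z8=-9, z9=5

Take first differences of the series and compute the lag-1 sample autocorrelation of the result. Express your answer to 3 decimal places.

-0.706

First differences Δz: -5, 13, -18, 7, 1, 9, -15, 14
Mean of differences = 0.7500
Numerator Σ(Δz_t−Δz̄)(Δz_{t+1}−Δz̄) = -752.3125
Denominator Σ(Δz_t−Δz̄)² = 1065.5000
r_1(Δz) = -752.3125 / 1065.5000 = -0.706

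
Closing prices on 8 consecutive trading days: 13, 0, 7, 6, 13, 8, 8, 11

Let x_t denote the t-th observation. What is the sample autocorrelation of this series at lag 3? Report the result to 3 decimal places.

Mean x̄ = (13 + 0 + 7 + 6 + 13 + 8 + 8 + 11)/8 = 8.2500
Deviations from mean: 4.7500, -8.2500, -1.2500, -2.2500, 4.7500, -0.2500, -0.2500, 2.7500
Numerator Σ_{t=1}^{5}(x_t−x̄)(x_{t+3}−x̄) = -35.9375
Denominator Σ(x_t−x̄)² = 127.5000
r_3 = -35.9375 / 127.5000 = -0.282

-0.282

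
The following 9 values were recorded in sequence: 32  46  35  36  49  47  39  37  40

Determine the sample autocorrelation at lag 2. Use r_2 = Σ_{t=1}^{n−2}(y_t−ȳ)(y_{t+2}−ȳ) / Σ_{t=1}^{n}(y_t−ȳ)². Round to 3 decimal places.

-0.312

Mean ȳ = (32 + 46 + 35 + 36 + 49 + 47 + 39 + 37 + 40)/9 = 40.1111
Σ(y_t−ȳ)(y_{t+2}−ȳ) = (41.4568) + (-24.2099) + (-45.4321) + (-28.3210) + (-9.8765) + (-21.4321) + (0.1235) = -87.6914
Denominator Σ(y_t−ȳ)² = 280.8889
r_2 = -87.6914 / 280.8889 = -0.312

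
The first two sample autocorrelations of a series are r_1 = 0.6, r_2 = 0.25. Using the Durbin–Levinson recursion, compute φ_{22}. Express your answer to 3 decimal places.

φ_{22} = (r_2 − r_1²) / (1 − r_1²)
r_1² = (0.6)² = 0.36
Numerator = 0.25 − 0.3600 = -0.1100; denominator = 1 − 0.3600 = 0.6400
φ_{22} = -0.1100 / 0.6400 = -0.172

-0.172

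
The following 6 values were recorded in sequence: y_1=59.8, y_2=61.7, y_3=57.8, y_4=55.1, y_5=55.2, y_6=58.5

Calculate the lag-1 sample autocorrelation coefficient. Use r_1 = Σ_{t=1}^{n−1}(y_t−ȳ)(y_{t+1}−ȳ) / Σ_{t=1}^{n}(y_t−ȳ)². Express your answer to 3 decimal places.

0.396

Mean ȳ = (59.8 + 61.7 + 57.8 + 55.1 + 55.2 + 58.5)/6 = 58.0167
Numerator Σ_{t=1}^{5}(y_t−ȳ)(y_{t+1}−ȳ) = 13.2564
Denominator Σ(y_t−ȳ)² = 33.4683
r_1 = 13.2564 / 33.4683 = 0.396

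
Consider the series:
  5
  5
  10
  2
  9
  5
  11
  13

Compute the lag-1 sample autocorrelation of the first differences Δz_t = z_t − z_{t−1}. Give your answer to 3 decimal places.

First differences Δz: 0, 5, -8, 7, -4, 6, 2
Mean of differences = 1.1429
Numerator Σ(Δz_t−Δz̄)(Δz_{t+1}−Δz̄) = -144.1633
Denominator Σ(Δz_t−Δz̄)² = 184.8571
r_1(Δz) = -144.1633 / 184.8571 = -0.780

-0.780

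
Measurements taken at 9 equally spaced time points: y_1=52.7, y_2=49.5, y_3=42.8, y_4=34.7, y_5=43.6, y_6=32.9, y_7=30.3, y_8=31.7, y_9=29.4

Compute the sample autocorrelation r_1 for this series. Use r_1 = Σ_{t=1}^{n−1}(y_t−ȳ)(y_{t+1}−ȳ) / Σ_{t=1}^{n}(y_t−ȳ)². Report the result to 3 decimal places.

Mean ȳ = (52.7 + 49.5 + 42.8 + 34.7 + 43.6 + 32.9 + 30.3 + 31.7 + 29.4)/9 = 38.6222
Numerator Σ_{t=1}^{8}(y_t−ȳ)(y_{t+1}−ȳ) = 303.2540
Denominator Σ(y_t−ȳ)² = 609.0956
r_1 = 303.2540 / 609.0956 = 0.498

0.498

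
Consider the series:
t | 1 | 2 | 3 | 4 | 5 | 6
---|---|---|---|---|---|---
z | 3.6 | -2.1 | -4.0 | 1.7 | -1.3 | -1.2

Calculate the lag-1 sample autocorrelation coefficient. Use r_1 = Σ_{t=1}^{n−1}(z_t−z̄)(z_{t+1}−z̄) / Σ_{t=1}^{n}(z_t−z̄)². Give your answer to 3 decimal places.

Mean z̄ = (3.6 − 2.1 − 4.0 + 1.7 − 1.3 − 1.2)/6 = -0.5500
Deviations from mean: 4.1500, -1.5500, -3.4500, 2.2500, -0.7500, -0.6500
Σ(z_t−z̄)(z_{t+1}−z̄) = (-6.4325) + (5.3475) + (-7.7625) + (-1.6875) + (0.4875) = -10.0475
Denominator Σ(z_t−z̄)² = 37.5750
r_1 = -10.0475 / 37.5750 = -0.267

-0.267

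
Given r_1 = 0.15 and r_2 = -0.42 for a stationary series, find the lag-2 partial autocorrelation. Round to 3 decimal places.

φ_{22} = (r_2 − r_1²) / (1 − r_1²)
r_1² = (0.15)² = 0.0225
Numerator = -0.42 − 0.0225 = -0.4425; denominator = 1 − 0.0225 = 0.9775
φ_{22} = -0.4425 / 0.9775 = -0.453

-0.453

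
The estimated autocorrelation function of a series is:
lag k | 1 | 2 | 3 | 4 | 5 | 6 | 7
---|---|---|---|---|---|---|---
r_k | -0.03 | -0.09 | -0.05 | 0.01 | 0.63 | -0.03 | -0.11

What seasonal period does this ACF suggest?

5

The largest autocorrelation is r_5 = 0.63; the remaining lags stay at or below 0.01.
The dominant spike at lag 5 indicates a seasonal period of 5.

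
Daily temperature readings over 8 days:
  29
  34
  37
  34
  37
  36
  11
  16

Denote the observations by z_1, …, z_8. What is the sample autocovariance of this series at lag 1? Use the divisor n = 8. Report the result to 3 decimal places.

35.023

Mean z̄ = (29 + 34 + 37 + 34 + 37 + 36 + 11 + 16)/8 = 29.2500
Deviations: -0.2500, 4.7500, 7.7500, 4.7500, 7.7500, 6.7500, -18.2500, -13.2500
Σ_{t=1}^{7}(z_t−z̄)(z_{t+1}−z̄) = 280.1875
γ_1 = 280.1875 / 8 = 35.023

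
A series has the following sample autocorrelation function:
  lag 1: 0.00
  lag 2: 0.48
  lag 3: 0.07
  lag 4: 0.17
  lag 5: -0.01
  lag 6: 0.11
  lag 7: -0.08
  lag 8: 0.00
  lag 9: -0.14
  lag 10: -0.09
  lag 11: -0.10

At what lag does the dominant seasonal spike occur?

The largest autocorrelation is r_2 = 0.48, with a weaker echo at lag 4 (0.17); the remaining lags stay at or below 0.11.
The dominant spike at lag 2 indicates a seasonal period of 2.

2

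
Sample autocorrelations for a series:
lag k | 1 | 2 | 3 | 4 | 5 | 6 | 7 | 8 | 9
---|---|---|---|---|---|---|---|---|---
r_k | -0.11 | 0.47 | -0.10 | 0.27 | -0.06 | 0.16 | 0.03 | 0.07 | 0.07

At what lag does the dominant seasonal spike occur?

The largest autocorrelation is r_2 = 0.47, with weaker echoes at lags 4 (0.27) and 6 (0.16); the remaining lags stay at or below 0.07.
The dominant spike at lag 2 indicates a seasonal period of 2.

2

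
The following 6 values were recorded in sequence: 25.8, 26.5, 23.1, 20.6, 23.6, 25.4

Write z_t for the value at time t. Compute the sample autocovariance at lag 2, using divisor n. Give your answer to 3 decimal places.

-2.310

Mean z̄ = (25.8 + 26.5 + 23.1 + 20.6 + 23.6 + 25.4)/6 = 24.1667
Deviations: 1.6333, 2.3333, -1.0667, -3.5667, -0.5667, 1.2333
Σ_{t=1}^{4}(z_t−z̄)(z_{t+2}−z̄) = -13.8589
γ_2 = -13.8589 / 6 = -2.310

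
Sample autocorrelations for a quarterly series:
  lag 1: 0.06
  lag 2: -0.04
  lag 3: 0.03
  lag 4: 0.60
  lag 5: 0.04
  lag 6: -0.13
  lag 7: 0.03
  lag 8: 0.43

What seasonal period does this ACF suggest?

4

The largest autocorrelation is r_4 = 0.60, with a weaker echo at lag 8 (0.43); the remaining lags stay at or below 0.06.
The dominant spike at lag 4 indicates a seasonal period of 4.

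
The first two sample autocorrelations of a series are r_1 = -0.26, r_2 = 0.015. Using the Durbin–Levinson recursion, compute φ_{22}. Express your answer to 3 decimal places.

-0.056

φ_{22} = (r_2 − r_1²) / (1 − r_1²)
r_1² = (-0.26)² = 0.0676
Numerator = 0.015 − 0.0676 = -0.0526; denominator = 1 − 0.0676 = 0.9324
φ_{22} = -0.0526 / 0.9324 = -0.056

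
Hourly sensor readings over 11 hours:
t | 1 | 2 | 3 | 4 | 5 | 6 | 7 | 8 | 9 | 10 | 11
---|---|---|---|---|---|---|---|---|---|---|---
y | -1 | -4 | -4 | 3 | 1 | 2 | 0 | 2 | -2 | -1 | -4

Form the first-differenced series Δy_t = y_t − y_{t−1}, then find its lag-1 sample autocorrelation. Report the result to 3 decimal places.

-0.377

First differences Δy: -3, 0, 7, -2, 1, -2, 2, -4, 1, -3
Mean of differences = -0.3000
Numerator Σ(Δy_t−Δȳ)(Δy_{t+1}−Δȳ) = -36.1900
Denominator Σ(Δy_t−Δȳ)² = 96.1000
r_1(Δy) = -36.1900 / 96.1000 = -0.377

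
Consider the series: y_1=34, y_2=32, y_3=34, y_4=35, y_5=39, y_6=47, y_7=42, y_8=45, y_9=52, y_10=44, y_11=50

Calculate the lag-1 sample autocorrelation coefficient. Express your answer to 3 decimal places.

Mean ȳ = (34 + 32 + 34 + 35 + 39 + 47 + 42 + 45 + 52 + 44 + 50)/11 = 41.2727
Numerator Σ_{t=1}^{10}(y_t−ȳ)(y_{t+1}−ȳ) = 281.6529
Denominator Σ(y_t−ȳ)² = 482.1818
r_1 = 281.6529 / 482.1818 = 0.584

0.584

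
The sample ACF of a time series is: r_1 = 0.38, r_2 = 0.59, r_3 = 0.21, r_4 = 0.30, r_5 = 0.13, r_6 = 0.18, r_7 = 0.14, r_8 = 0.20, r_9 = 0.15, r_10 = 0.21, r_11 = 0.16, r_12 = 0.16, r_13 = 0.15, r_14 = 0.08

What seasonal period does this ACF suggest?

2

The largest autocorrelation is r_2 = 0.59; the remaining lags stay at or below 0.38.
The dominant spike at lag 2 indicates a seasonal period of 2.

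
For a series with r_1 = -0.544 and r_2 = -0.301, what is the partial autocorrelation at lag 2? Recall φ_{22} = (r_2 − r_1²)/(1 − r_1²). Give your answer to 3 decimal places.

-0.848

φ_{22} = (r_2 − r_1²) / (1 − r_1²)
r_1² = (-0.544)² = 0.295936
Numerator = -0.301 − 0.2959 = -0.5969; denominator = 1 − 0.2959 = 0.7041
φ_{22} = -0.5969 / 0.7041 = -0.848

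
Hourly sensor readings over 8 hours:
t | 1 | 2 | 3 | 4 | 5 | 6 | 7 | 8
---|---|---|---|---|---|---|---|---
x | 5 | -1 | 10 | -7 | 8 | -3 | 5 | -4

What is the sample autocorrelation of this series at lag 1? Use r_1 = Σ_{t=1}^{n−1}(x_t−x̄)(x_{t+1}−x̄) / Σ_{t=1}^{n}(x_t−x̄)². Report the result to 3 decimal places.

-0.829

Mean x̄ = (5 − 1 + 10 − 7 + 8 − 3 + 5 − 4)/8 = 1.6250
Σ(x_t−x̄)(x_{t+1}−x̄) = (-8.8594) + (-21.9844) + (-72.2344) + (-54.9844) + (-29.4844) + (-15.6094) + (-18.9844) = -222.1406
Denominator Σ(x_t−x̄)² = 267.8750
r_1 = -222.1406 / 267.8750 = -0.829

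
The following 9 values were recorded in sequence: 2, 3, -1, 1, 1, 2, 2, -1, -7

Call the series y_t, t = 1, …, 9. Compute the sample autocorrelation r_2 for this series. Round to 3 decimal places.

-0.180

Mean ȳ = (2 + 3 − 1 + 1 + 1 + 2 + 2 − 1 − 7)/9 = 0.2222
Σ(y_t−ȳ)(y_{t+2}−ȳ) = (-2.1728) + (2.1605) + (-0.9506) + (1.3827) + (1.3827) + (-2.1728) + (-12.8395) = -13.2099
Denominator Σ(y_t−ȳ)² = 73.5556
r_2 = -13.2099 / 73.5556 = -0.180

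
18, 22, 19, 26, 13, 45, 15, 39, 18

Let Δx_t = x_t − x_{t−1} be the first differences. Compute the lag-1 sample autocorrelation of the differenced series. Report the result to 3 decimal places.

First differences Δx: 4, -3, 7, -13, 32, -30, 24, -21
Mean of differences = 0.0000
Numerator Σ(Δx_t−Δx̄)(Δx_{t+1}−Δx̄) = -2724.0000
Denominator Σ(Δx_t−Δx̄)² = 3184.0000
r_1(Δx) = -2724.0000 / 3184.0000 = -0.856

-0.856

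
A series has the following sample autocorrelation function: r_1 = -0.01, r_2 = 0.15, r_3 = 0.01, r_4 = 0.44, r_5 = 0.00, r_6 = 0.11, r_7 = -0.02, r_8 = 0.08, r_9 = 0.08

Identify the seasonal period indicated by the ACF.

The largest autocorrelation is r_4 = 0.44; the remaining lags stay at or below 0.15.
The dominant spike at lag 4 indicates a seasonal period of 4.

4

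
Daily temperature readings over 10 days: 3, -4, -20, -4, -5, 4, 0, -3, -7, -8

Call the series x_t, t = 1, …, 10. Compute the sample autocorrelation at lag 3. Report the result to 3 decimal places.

-0.402

Mean x̄ = (3 − 4 − 20 − 4 − 5 + 4 + 0 − 3 − 7 − 8)/10 = -4.4000
Σ(x_t−x̄)(x_{t+3}−x̄) = (2.9600) + (-0.2400) + (-131.0400) + (1.7600) + (-0.8400) + (-21.8400) + (-15.8400) = -165.0800
Denominator Σ(x_t−x̄)² = 410.4000
r_3 = -165.0800 / 410.4000 = -0.402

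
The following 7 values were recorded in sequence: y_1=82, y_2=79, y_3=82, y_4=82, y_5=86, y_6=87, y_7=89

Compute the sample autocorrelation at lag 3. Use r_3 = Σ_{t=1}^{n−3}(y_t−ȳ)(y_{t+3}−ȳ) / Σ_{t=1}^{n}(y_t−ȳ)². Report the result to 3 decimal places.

Mean ȳ = (82 + 79 + 82 + 82 + 86 + 87 + 89)/7 = 83.8571
Deviations from mean: -1.8571, -4.8571, -1.8571, -1.8571, 2.1429, 3.1429, 5.1429
Numerator Σ_{t=1}^{4}(y_t−ȳ)(y_{t+3}−ȳ) = -22.3469
Denominator Σ(y_t−ȳ)² = 74.8571
r_3 = -22.3469 / 74.8571 = -0.299

-0.299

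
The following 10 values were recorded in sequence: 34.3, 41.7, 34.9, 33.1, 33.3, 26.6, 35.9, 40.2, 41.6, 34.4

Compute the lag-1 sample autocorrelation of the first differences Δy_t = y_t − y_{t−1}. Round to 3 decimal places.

First differences Δy: 7.4, -6.8, -1.8, 0.2, -6.7, 9.3, 4.3, 1.4, -7.2
Mean of differences = 0.0111
Numerator Σ(Δy_t−Δȳ)(Δy_{t+1}−Δȳ) = -66.1590
Denominator Σ(Δy_t−Δȳ)² = 307.9489
r_1(Δy) = -66.1590 / 307.9489 = -0.215

-0.215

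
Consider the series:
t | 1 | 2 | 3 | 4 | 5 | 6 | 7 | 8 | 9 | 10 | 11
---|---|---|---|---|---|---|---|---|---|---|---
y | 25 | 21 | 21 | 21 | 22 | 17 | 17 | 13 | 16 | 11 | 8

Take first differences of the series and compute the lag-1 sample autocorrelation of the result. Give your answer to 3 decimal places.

First differences Δy: -4, 0, 0, 1, -5, 0, -4, 3, -5, -3
Mean of differences = -1.7000
Numerator Σ(Δy_t−Δȳ)(Δy_{t+1}−Δȳ) = -36.8900
Denominator Σ(Δy_t−Δȳ)² = 72.1000
r_1(Δy) = -36.8900 / 72.1000 = -0.512

-0.512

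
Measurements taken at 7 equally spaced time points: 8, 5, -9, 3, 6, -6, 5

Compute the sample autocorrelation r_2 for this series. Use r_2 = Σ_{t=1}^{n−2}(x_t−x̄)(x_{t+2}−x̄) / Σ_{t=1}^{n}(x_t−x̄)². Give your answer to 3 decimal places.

-0.411

Mean x̄ = (8 + 5 − 9 + 3 + 6 − 6 + 5)/7 = 1.7143
Deviations from mean: 6.2857, 3.2857, -10.7143, 1.2857, 4.2857, -7.7143, 3.2857
Numerator Σ_{t=1}^{5}(x_t−x̄)(x_{t+2}−x̄) = -104.8776
Denominator Σ(x_t−x̄)² = 255.4286
r_2 = -104.8776 / 255.4286 = -0.411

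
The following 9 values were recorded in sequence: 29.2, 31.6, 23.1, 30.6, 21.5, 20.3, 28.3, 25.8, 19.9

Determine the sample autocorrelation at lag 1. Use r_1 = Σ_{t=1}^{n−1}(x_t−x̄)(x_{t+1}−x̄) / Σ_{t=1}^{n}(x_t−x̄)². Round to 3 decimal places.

Mean x̄ = (29.2 + 31.6 + 23.1 + 30.6 + 21.5 + 20.3 + 28.3 + 25.8 + 19.9)/9 = 25.5889
Numerator Σ_{t=1}^{8}(x_t−x̄)(x_{t+1}−x̄) = -19.5579
Denominator Σ(x_t−x̄)² = 164.9289
r_1 = -19.5579 / 164.9289 = -0.119

-0.119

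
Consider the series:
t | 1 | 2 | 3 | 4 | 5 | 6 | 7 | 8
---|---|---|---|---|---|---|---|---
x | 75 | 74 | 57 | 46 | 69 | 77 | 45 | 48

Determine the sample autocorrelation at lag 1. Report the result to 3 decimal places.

Mean x̄ = (75 + 74 + 57 + 46 + 69 + 77 + 45 + 48)/8 = 61.3750
Σ(x_t−x̄)(x_{t+1}−x̄) = (172.0156) + (-55.2344) + (67.2656) + (-117.2344) + (119.1406) + (-255.8594) + (219.0156) = 149.1094
Denominator Σ(x_t−x̄)² = 1349.8750
r_1 = 149.1094 / 1349.8750 = 0.110

0.110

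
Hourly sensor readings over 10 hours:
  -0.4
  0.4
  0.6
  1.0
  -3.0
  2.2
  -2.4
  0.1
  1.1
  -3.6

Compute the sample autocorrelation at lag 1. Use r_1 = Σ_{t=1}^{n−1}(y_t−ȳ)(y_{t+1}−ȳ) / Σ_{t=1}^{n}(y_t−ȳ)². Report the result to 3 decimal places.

Mean ȳ = (-0.4 + 0.4 + 0.6 + 1.0 − 3.0 + 2.2 − 2.4 + 0.1 + 1.1 − 3.6)/10 = -0.4000
Numerator Σ_{t=1}^{9}(y_t−ȳ)(y_{t+1}−ȳ) = -18.4500
Denominator Σ(y_t−ȳ)² = 33.8600
r_1 = -18.4500 / 33.8600 = -0.545

-0.545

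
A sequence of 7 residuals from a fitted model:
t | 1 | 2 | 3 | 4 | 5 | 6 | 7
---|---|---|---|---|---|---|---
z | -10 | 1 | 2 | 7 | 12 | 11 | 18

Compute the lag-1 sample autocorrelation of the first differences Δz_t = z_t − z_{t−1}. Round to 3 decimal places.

First differences Δz: 11, 1, 5, 5, -1, 7
Mean of differences = 4.6667
Numerator Σ(Δz_t−Δz̄)(Δz_{t+1}−Δz̄) = -39.4444
Denominator Σ(Δz_t−Δz̄)² = 91.3333
r_1(Δz) = -39.4444 / 91.3333 = -0.432

-0.432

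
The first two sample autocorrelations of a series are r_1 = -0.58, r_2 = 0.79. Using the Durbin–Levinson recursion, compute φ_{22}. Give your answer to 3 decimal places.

0.684

φ_{22} = (r_2 − r_1²) / (1 − r_1²)
r_1² = (-0.58)² = 0.3364
Numerator = 0.79 − 0.3364 = 0.4536; denominator = 1 − 0.3364 = 0.6636
φ_{22} = 0.4536 / 0.6636 = 0.684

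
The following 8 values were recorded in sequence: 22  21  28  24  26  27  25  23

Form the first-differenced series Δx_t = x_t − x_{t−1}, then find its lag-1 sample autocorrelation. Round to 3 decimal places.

-0.502

First differences Δx: -1, 7, -4, 2, 1, -2, -2
Mean of differences = 0.1429
Numerator Σ(Δx_t−Δx̄)(Δx_{t+1}−Δx̄) = -39.5918
Denominator Σ(Δx_t−Δx̄)² = 78.8571
r_1(Δx) = -39.5918 / 78.8571 = -0.502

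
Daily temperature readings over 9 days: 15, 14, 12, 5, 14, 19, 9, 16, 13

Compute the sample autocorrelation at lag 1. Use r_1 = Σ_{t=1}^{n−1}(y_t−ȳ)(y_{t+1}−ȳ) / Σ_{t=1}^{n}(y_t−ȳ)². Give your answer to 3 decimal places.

-0.220

Mean ȳ = (15 + 14 + 12 + 5 + 14 + 19 + 9 + 16 + 13)/9 = 13.0000
Numerator Σ_{t=1}^{8}(y_t−ȳ)(y_{t+1}−ȳ) = -29.0000
Denominator Σ(y_t−ȳ)² = 132.0000
r_1 = -29.0000 / 132.0000 = -0.220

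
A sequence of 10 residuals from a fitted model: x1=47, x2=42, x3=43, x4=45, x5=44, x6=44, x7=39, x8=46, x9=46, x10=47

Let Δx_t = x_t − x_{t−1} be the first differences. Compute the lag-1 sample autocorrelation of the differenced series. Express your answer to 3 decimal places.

-0.377

First differences Δx: -5, 1, 2, -1, 0, -5, 7, 0, 1
Mean of differences = 0.0000
Numerator Σ(Δx_t−Δx̄)(Δx_{t+1}−Δx̄) = -40.0000
Denominator Σ(Δx_t−Δx̄)² = 106.0000
r_1(Δx) = -40.0000 / 106.0000 = -0.377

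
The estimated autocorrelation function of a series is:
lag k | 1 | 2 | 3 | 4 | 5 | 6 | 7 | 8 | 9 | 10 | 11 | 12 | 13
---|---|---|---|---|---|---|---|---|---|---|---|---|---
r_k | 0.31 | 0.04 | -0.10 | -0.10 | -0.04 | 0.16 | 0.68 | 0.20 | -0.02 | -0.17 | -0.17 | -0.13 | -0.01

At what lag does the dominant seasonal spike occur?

7

The largest autocorrelation is r_7 = 0.68; the remaining lags stay at or below 0.31. The elevated value at lag 1 (0.31), dropping to 0.04 at lag 2, reflects decaying short-term dependence rather than seasonality.
The dominant spike at lag 7 indicates a seasonal period of 7.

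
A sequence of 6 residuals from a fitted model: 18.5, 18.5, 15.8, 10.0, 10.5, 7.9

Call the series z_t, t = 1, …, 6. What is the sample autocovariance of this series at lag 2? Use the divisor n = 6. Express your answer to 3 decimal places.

Mean z̄ = (18.5 + 18.5 + 15.8 + 10.0 + 10.5 + 7.9)/6 = 13.5333
Deviations: 4.9667, 4.9667, 2.2667, -3.5333, -3.0333, -5.6333
Σ_{t=1}^{4}(z_t−z̄)(z_{t+2}−z̄) = 6.7378
γ_2 = 6.7378 / 6 = 1.123

1.123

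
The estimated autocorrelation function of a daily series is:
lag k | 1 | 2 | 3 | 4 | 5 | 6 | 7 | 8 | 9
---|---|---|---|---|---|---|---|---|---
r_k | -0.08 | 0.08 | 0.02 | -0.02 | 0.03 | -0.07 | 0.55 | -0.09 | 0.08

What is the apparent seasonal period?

The largest autocorrelation is r_7 = 0.55; the remaining lags stay at or below 0.08.
The dominant spike at lag 7 indicates a seasonal period of 7.

7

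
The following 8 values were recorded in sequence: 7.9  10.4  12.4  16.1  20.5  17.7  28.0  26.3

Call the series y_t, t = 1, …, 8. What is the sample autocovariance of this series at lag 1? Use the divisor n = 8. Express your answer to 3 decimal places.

25.301

Mean ȳ = (7.9 + 10.4 + 12.4 + 16.1 + 20.5 + 17.7 + 28.0 + 26.3)/8 = 17.4125
Σ_{t=1}^{7}(y_t−ȳ)(y_{t+1}−ȳ) = 202.4111
γ_1 = 202.4111 / 8 = 25.301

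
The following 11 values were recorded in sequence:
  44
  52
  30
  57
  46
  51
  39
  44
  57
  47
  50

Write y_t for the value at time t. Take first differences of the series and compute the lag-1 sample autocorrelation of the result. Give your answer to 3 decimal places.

First differences Δy: 8, -22, 27, -11, 5, -12, 5, 13, -10, 3
Mean of differences = 0.6000
Numerator Σ(Δy_t−Δȳ)(Δy_{t+1}−Δȳ) = -1334.3600
Denominator Σ(Δy_t−Δȳ)² = 1866.4000
r_1(Δy) = -1334.3600 / 1866.4000 = -0.715

-0.715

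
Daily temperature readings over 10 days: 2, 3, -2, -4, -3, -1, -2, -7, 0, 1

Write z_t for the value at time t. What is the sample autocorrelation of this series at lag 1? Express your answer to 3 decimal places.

Mean z̄ = (2 + 3 − 2 − 4 − 3 − 1 − 2 − 7 + 0 + 1)/10 = -1.3000
Numerator Σ_{t=1}^{9}(z_t−z̄)(z_{t+1}−z̄) = 16.5100
Denominator Σ(z_t−z̄)² = 80.1000
r_1 = 16.5100 / 80.1000 = 0.206

0.206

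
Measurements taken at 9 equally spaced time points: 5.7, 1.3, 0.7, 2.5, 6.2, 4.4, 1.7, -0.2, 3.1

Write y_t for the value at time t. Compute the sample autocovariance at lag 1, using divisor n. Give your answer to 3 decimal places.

Mean ȳ = (5.7 + 1.3 + 0.7 + 2.5 + 6.2 + 4.4 + 1.7 − 0.2 + 3.1)/9 = 2.8222
Σ_{t=1}^{8}(y_t−ȳ)(y_{t+1}−ȳ) = 4.5562
γ_1 = 4.5562 / 9 = 0.506

0.506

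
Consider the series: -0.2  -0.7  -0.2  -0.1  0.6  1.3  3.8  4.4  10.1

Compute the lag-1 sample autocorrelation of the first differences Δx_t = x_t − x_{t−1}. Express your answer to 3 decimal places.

First differences Δx: -0.5, 0.5, 0.1, 0.7, 0.7, 2.5, 0.6, 5.7
Mean of differences = 1.2875
Numerator Σ(Δx_t−Δx̄)(Δx_{t+1}−Δx̄) = -1.1939
Denominator Σ(Δx_t−Δx̄)² = 27.3288
r_1(Δx) = -1.1939 / 27.3288 = -0.044

-0.044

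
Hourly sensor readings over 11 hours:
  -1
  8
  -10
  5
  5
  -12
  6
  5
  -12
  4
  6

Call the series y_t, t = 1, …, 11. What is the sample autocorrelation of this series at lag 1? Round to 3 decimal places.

-0.486

Mean ȳ = (-1 + 8 − 10 + 5 + 5 − 12 + 6 + 5 − 12 + 4 + 6)/11 = 0.3636
Numerator Σ_{t=1}^{10}(y_t−ȳ)(y_{t+1}−ȳ) = -298.7686
Denominator Σ(y_t−ȳ)² = 614.5455
r_1 = -298.7686 / 614.5455 = -0.486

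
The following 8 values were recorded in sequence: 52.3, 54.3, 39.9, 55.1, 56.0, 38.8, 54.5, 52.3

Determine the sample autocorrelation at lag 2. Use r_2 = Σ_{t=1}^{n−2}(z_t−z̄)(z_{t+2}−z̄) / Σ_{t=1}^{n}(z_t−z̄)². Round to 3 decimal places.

-0.338

Mean z̄ = (52.3 + 54.3 + 39.9 + 55.1 + 56.0 + 38.8 + 54.5 + 52.3)/8 = 50.4000
Σ(z_t−z̄)(z_{t+2}−z̄) = (-19.9500) + (18.3300) + (-58.8000) + (-54.5200) + (22.9600) + (-22.0400) = -114.0200
Denominator Σ(z_t−z̄)² = 337.5000
r_2 = -114.0200 / 337.5000 = -0.338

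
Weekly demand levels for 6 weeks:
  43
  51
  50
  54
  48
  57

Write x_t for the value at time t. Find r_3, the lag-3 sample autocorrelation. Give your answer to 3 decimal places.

-0.262

Mean x̄ = (43 + 51 + 50 + 54 + 48 + 57)/6 = 50.5000
Deviations from mean: -7.5000, 0.5000, -0.5000, 3.5000, -2.5000, 6.5000
Σ(x_t−x̄)(x_{t+3}−x̄) = (-26.2500) + (-1.2500) + (-3.2500) = -30.7500
Denominator Σ(x_t−x̄)² = 117.5000
r_3 = -30.7500 / 117.5000 = -0.262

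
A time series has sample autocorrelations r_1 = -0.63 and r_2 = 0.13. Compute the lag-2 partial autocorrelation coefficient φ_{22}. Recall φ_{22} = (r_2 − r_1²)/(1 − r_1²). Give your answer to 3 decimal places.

-0.443

φ_{22} = (r_2 − r_1²) / (1 − r_1²)
r_1² = (-0.63)² = 0.3969
Numerator = 0.13 − 0.3969 = -0.2669; denominator = 1 − 0.3969 = 0.6031
φ_{22} = -0.2669 / 0.6031 = -0.443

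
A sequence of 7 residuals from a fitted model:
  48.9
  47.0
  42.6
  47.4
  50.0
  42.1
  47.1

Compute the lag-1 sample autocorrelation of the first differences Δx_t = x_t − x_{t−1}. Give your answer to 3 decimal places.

-0.443

First differences Δx: -1.9, -4.4, 4.8, 2.6, -7.9, 5.0
Mean of differences = -0.3000
Numerator Σ(Δx_t−Δx̄)(Δx_{t+1}−Δx̄) = -61.8800
Denominator Σ(Δx_t−Δx̄)² = 139.6400
r_1(Δx) = -61.8800 / 139.6400 = -0.443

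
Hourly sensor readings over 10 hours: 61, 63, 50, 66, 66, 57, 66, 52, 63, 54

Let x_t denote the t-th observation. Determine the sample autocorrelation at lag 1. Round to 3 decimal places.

-0.526

Mean x̄ = (61 + 63 + 50 + 66 + 66 + 57 + 66 + 52 + 63 + 54)/10 = 59.8000
Numerator Σ_{t=1}^{9}(x_t−x̄)(x_{t+1}−x̄) = -176.4400
Denominator Σ(x_t−x̄)² = 335.6000
r_1 = -176.4400 / 335.6000 = -0.526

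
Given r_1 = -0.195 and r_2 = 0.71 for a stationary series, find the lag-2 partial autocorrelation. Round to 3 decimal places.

0.699

φ_{22} = (r_2 − r_1²) / (1 − r_1²)
r_1² = (-0.195)² = 0.038025
Numerator = 0.71 − 0.0380 = 0.6720; denominator = 1 − 0.0380 = 0.9620
φ_{22} = 0.6720 / 0.9620 = 0.699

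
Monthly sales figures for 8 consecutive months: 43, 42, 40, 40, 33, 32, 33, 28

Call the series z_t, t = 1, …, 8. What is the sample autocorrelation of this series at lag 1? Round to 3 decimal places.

0.544

Mean z̄ = (43 + 42 + 40 + 40 + 33 + 32 + 33 + 28)/8 = 36.3750
Deviations from mean: 6.6250, 5.6250, 3.6250, 3.6250, -3.3750, -4.3750, -3.3750, -8.3750
Σ(z_t−z̄)(z_{t+1}−z̄) = (37.2656) + (20.3906) + (13.1406) + (-12.2344) + (14.7656) + (14.7656) + (28.2656) = 116.3594
Denominator Σ(z_t−z̄)² = 213.8750
r_1 = 116.3594 / 213.8750 = 0.544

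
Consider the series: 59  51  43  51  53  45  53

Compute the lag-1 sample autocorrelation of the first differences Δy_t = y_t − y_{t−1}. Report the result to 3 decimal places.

-0.223

First differences Δy: -8, -8, 8, 2, -8, 8
Mean of differences = -1.0000
Numerator Σ(Δy_t−Δȳ)(Δy_{t+1}−Δȳ) = -71.0000
Denominator Σ(Δy_t−Δȳ)² = 318.0000
r_1(Δy) = -71.0000 / 318.0000 = -0.223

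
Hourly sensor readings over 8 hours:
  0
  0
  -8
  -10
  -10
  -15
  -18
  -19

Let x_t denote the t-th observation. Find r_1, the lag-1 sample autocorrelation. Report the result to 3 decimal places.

Mean x̄ = (0 + 0 − 8 − 10 − 10 − 15 − 18 − 19)/8 = -10.0000
Numerator Σ_{t=1}^{7}(x_t−x̄)(x_{t+1}−x̄) = 232.0000
Denominator Σ(x_t−x̄)² = 374.0000
r_1 = 232.0000 / 374.0000 = 0.620

0.620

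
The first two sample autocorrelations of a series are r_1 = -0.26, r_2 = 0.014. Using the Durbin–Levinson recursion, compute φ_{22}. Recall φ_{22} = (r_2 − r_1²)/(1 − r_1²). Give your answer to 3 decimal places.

φ_{22} = (r_2 − r_1²) / (1 − r_1²)
r_1² = (-0.26)² = 0.0676
Numerator = 0.014 − 0.0676 = -0.0536; denominator = 1 − 0.0676 = 0.9324
φ_{22} = -0.0536 / 0.9324 = -0.057

-0.057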